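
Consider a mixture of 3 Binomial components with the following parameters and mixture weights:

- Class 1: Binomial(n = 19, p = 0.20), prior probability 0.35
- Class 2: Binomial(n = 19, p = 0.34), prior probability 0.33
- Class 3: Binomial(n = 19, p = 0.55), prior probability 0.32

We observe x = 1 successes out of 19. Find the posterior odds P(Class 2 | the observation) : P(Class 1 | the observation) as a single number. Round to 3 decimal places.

0.050

Only the two components matter; the odds are (w_i f_i(x)) / (w_j f_j(x)).
Binomial probabilities:
  f_1 = C(19,1)·0.20^1·0.80^18 = 19·0.2·0.0180144 = 0.0684547
  f_2 = C(19,1)·0.34^1·0.66^18 = 19·0.34·0.000564665 = 0.00364774
  f_3 = C(19,1)·0.55^1·0.45^18 = 19·0.55·5.72566e-07 = 5.98331e-06
Odds = (0.33/0.35) × (0.00364774/0.0684547) = 0.942857 × 0.0532868 ≈ 0.050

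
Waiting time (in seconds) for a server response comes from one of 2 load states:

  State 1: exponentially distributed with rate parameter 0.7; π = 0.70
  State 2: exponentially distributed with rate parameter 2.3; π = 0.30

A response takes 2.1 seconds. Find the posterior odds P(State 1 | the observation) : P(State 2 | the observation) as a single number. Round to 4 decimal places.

20.4445

The posterior odds equal the prior odds times the likelihood ratio: (π_i/π_j)·(f_i(x)/f_j(x)).
Exponential densities:
  p_1 = 0.160948
  p_2 = 0.018369
0.112663 / 0.0055107 ≈ 20.4445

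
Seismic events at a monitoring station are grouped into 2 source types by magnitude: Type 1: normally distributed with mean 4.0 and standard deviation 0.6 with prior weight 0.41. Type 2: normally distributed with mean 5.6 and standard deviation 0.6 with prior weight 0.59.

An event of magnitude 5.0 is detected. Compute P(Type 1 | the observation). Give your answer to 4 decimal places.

0.2222

P(component k | x) = π_k·f_k(x) / marginal(x), where marginal(x) = Σ_j π_j·f_j(x).
Evaluate each component's likelihood at the observed value:
  p_1 = (1/(0.6·√(2π)))·exp(−(5.0−4.0)²/(2·0.6²)) = 0.664904·exp(-1.38889) = 0.165795
  p_2 = (1/(0.6·√(2π)))·exp(−(5.0−5.6)²/(2·0.6²)) = 0.664904·exp(-0.50000) = 0.403285
Prior × likelihood for each component:
  π_1·p_1 = 0.41 × 0.165795 = 0.067976
  π_2·p_2 = 0.59 × 0.403285 = 0.237938
Evidence: 0.067976 + 0.237938 = 0.305914
P(Type 1 | the observation) = 0.067976 / 0.305914 ≈ 0.2222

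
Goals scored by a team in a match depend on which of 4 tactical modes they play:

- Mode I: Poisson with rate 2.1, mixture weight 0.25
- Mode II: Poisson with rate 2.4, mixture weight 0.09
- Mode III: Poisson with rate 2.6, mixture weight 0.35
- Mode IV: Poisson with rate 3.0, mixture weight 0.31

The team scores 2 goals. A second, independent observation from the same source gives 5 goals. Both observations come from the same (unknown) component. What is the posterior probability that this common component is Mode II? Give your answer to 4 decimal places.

By Bayes' theorem, P(k | x) = π_k f_k(x) / Σ_j π_j f_j(x).
Since both observations come from the same component, the likelihood for component k is f_k(x₁)·f_k(x₂).
  p_I = [0.270016] × [0.041677] = 0.0112535
  p_II = [0.261268] × [0.0601961] = 0.0157273
  p_III = [0.251045] × [0.0735394] = 0.0184617
  p_IV = [0.224042] × [0.100819] = 0.0225876
Unnormalised posteriors:
  π_I·p_I = 0.25 × 0.0112535 = 0.00281337
  π_II·p_II = 0.09 × 0.0157273 = 0.00141546
  π_III·p_III = 0.35 × 0.0184617 = 0.00646158
  π_IV·p_IV = 0.31 × 0.0225876 = 0.00700217
Marginal: 0.00281337 + 0.00141546 + 0.00646158 + 0.00700217 = 0.0176926
P(Mode II | x) ≈ 0.0800

0.0800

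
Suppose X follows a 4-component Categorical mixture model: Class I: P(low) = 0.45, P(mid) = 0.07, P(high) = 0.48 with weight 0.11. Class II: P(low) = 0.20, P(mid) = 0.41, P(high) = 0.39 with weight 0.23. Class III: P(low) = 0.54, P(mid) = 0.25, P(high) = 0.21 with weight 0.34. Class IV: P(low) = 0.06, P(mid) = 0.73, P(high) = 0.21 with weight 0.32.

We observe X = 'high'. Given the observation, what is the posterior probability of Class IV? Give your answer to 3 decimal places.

The responsibility of component k is π_k f_k(x) divided by Σ_j π_j f_j(x).
Evaluate each component's likelihood at the observed value:
  L_I = P(high | comp) = 0.48
  L_II = P(high | comp) = 0.39
  L_III = P(high | comp) = 0.21
  L_IV = P(high | comp) = 0.21
Prior × likelihood for each component:
  π_I·L_I = 0.11 × 0.48 = 0.0528
  π_II·L_II = 0.23 × 0.39 = 0.0897
  π_III·L_III = 0.34 × 0.21 = 0.0714
  π_IV·L_IV = 0.32 × 0.21 = 0.0672
Evidence: 0.0528 + 0.0897 + 0.0714 + 0.0672 = 0.2811
So the posterior for Class IV is 0.0672 / 0.2811 ≈ 0.239.

0.239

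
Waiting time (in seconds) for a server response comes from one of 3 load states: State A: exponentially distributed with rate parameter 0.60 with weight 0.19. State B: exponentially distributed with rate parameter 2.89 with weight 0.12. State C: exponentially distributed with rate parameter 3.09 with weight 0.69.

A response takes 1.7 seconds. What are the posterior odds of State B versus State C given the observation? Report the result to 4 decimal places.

0.2285

The posterior odds equal the prior odds times the likelihood ratio: (P(Z=i)/P(Z=j))·(f_i(x)/f_j(x)).
Evaluate each component's likelihood at the observed value:
  L_A = 0.60·e^(−0.60·1.7) = 0.60·e^(−1.0200) = 0.216357
  L_B = 2.89·e^(−2.89·1.7) = 2.89·e^(−4.9130) = 0.0212427
  L_C = 3.09·e^(−3.09·1.7) = 3.09·e^(−5.2530) = 0.0161663
Posterior odds = (P(Z=B)·L_B) / (P(Z=C)·L_C) = (0.12·0.0212427) / (0.69·0.0161663) = 0.00254912 / 0.0111547 ≈ 0.2285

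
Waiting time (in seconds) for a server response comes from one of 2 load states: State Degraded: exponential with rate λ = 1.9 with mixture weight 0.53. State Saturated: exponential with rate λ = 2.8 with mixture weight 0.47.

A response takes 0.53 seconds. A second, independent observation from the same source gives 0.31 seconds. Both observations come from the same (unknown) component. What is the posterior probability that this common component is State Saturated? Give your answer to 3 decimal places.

0.475

Posterior ∝ prior × likelihood, so P(k | x) ∝ π_k f_k(x); normalise over all components.
Since both observations come from the same component, the likelihood for component k is f_k(x₁)·f_k(x₂).
  L_Degraded = [1.9·e^(−1.9·0.53) = 1.9·e^(−1.0070) = 0.694095] × [1.05428] = 0.731768
  L_Saturated = [2.8·e^(−2.8·0.53) = 2.8·e^(−1.4840) = 0.634841] × [1.17541] = 0.7462
Prior × likelihood for each component:
  π_Degraded·L_Degraded = 0.53 × 0.731768 = 0.387837
  π_Saturated·L_Saturated = 0.47 × 0.7462 = 0.350714
Sum: 0.387837 + 0.350714 = 0.738551
P(State Saturated | x₁, x₂) = 0.350714 / 0.738551 ≈ 0.475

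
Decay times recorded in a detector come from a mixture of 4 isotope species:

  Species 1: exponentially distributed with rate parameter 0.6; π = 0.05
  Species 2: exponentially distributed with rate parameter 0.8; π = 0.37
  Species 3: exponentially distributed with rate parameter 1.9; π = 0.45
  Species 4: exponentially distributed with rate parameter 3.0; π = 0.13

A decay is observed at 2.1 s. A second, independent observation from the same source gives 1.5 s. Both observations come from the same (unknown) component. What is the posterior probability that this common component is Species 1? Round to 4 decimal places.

0.1212

Posterior ∝ prior × likelihood, so P(k | x) ∝ π_k f_k(x); normalise over all components.
Since both observations come from the same component, the likelihood for component k is f_k(x₁)·f_k(x₂).
  f_1 = [0.6·e^(−0.6·2.1) = 0.6·e^(−1.2600) = 0.170192] × [0.243942] = 0.041517
  f_2 = [0.8·e^(−0.8·2.1) = 0.8·e^(−1.6800) = 0.149099] × [0.240955] = 0.0359262
  f_3 = [1.9·e^(−1.9·2.1) = 1.9·e^(−3.9900) = 0.0351495] × [0.109904] = 0.00386307
  f_4 = [3.0·e^(−3.0·2.1) = 3.0·e^(−6.3000) = 0.00550891] × [0.033327] = 0.000183596
Multiply by the mixture weights:
  π_1·f_1 = 0.05 × 0.041517 = 0.00207585
  π_2·f_2 = 0.37 × 0.0359262 = 0.0132927
  π_3·f_3 = 0.45 × 0.00386307 = 0.00173838
  π_4·f_4 = 0.13 × 0.000183596 = 2.38674e-05
Denominator: 0.00207585 + 0.0132927 + 0.00173838 + 2.38674e-05 = 0.0171308
Responsibility of Species 1: 0.00207585 / 0.0171308 ≈ 0.1212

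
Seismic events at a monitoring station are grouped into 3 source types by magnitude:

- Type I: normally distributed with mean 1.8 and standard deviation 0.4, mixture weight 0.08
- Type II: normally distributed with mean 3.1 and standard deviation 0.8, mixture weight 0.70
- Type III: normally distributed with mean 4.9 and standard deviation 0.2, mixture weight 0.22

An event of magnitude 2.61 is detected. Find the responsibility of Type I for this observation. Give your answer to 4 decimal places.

0.0343

By Bayes' theorem, P(k | x) = π_k f_k(x) / Σ_j π_j f_j(x).
Normal densities:
  f_I = (1/(0.4·√(2π)))·exp(−(2.61−1.8)²/(2·0.4²)) = 0.997356·exp(-2.05031) = 0.128354
  f_II = (1/(0.8·√(2π)))·exp(−(2.61−3.1)²/(2·0.8²)) = 0.498678·exp(-0.18758) = 0.413386
  f_III = (1/(0.2·√(2π)))·exp(−(2.61−4.9)²/(2·0.2²)) = 1.994711·exp(-65.55125) = 6.78163e-29
Unnormalised posteriors:
  π_I·f_I = 0.08 × 0.128354 = 0.0102683
  π_II·f_II = 0.70 × 0.413386 = 0.28937
  π_III·f_III = 0.22 × 6.78163e-29 = 1.49196e-29
Marginal: 0.0102683 + 0.28937 + 1.49196e-29 = 0.299639
P(Type I | x) ≈ 0.0343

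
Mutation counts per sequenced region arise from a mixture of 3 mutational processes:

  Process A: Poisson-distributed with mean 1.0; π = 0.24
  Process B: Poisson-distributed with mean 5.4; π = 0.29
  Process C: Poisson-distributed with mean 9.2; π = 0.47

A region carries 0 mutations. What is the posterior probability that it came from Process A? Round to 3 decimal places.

By Bayes' theorem, P(k | x) = P(Z=k) f_k(x) / Σ_j P(Z=j) f_j(x).
Component likelihoods at x = 0 mutations:
  p_A = 0.367879
  p_B = 0.00451658
  p_C = 0.000101039
Prior × likelihood for each component:
  P(Z=A)·p_A = 0.24 × 0.367879 = 0.0882911
  P(Z=B)·p_B = 0.29 × 0.00451658 = 0.00130981
  P(Z=C)·p_C = 0.47 × 0.000101039 = 4.74885e-05
Marginal: 0.0882911 + 0.00130981 + 4.74885e-05 = 0.0896484
P(Process A | the observation) ≈ 0.985

0.985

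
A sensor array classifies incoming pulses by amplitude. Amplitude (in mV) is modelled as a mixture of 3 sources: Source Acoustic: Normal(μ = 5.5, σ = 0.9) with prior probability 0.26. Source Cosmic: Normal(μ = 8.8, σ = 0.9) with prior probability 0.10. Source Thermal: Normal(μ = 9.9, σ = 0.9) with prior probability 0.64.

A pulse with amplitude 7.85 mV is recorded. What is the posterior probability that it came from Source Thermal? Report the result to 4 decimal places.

0.4205

Posterior ∝ prior × likelihood, so P(k | x) ∝ w_k f_k(x); normalise over all components.
Evaluate each component's likelihood at the observed value:
  p_Acoustic = 0.0146615
  p_Cosmic = 0.253935
  p_Thermal = 0.0331168
Prior × likelihood for each component:
  w_Acoustic·p_Acoustic = 0.26 × 0.0146615 = 0.003812
  w_Cosmic·p_Cosmic = 0.10 × 0.253935 = 0.0253935
  w_Thermal·p_Thermal = 0.64 × 0.0331168 = 0.0211948
Evidence: 0.003812 + 0.0253935 + 0.0211948 = 0.0504003
P(Source Thermal | the observation) ≈ 0.4205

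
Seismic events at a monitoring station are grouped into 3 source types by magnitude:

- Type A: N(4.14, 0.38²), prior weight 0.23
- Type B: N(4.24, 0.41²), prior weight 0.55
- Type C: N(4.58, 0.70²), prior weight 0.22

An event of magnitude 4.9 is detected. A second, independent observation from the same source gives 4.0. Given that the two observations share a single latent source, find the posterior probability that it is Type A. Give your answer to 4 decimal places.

P(component k | x) = π_k·f_k(x) / marginal(x), where marginal(x) = Σ_j π_j·f_j(x).
Since both observations come from the same component, the likelihood for component k is f_k(x₁)·f_k(x₂).
  L_A = [(1/(0.38·√(2π)))·exp(−(4.9−4.14)²/(2·0.38²)) = 1.049848·exp(-2.00000) = 0.142081] × [0.980962] = 0.139377
  L_B = [(1/(0.41·√(2π)))·exp(−(4.9−4.24)²/(2·0.41²)) = 0.973030·exp(-1.29566) = 0.266336] × [0.819823] = 0.218348
  L_C = [(1/(0.70·√(2π)))·exp(−(4.9−4.58)²/(2·0.70²)) = 0.569918·exp(-0.10449) = 0.513373] × [0.404328] = 0.207571
Unnormalised posteriors:
  π_A·L_A = 0.23 × 0.139377 = 0.0320566
  π_B·L_B = 0.55 × 0.218348 = 0.120091
  π_C·L_C = 0.22 × 0.207571 = 0.0456656
Normaliser: 0.0320566 + 0.120091 + 0.0456656 = 0.197814
P(Type A | x₁, x₂) = 0.0320566 / 0.197814 ≈ 0.1621

0.1621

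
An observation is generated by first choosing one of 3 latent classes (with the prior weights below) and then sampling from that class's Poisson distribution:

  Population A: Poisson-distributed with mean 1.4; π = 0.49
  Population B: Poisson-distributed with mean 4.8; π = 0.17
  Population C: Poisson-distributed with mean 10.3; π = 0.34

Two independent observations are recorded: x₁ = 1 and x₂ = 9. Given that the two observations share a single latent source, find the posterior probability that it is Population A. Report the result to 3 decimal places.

0.011

By Bayes' theorem, P(k | x) = π_k f_k(x) / Σ_j π_j f_j(x).
Since both observations come from the same component, the likelihood for component k is f_k(x₁)·f_k(x₂).
  L_A = [e^(−1.4)·1.4^1/1! = 0.345236] × [1.40403e-05] = 4.84722e-06
  L_B = [e^(−4.8)·4.8^1/1! = 0.0395028] × [0.0306757] = 0.00121178
  L_C = [e^(−10.3)·10.3^1/1! = 0.000346421] × [0.120931] = 4.18931e-05
Multiply by the mixture weights:
  π_A·L_A = 0.49 × 4.84722e-06 = 2.37514e-06
  π_B·L_B = 0.17 × 0.00121178 = 0.000206002
  π_C·L_C = 0.34 × 4.18931e-05 = 1.42437e-05
Denominator: 2.37514e-06 + 0.000206002 + 1.42437e-05 = 0.000222621
P(Population A | data) = 2.37514e-06 / 0.000222621 ≈ 0.011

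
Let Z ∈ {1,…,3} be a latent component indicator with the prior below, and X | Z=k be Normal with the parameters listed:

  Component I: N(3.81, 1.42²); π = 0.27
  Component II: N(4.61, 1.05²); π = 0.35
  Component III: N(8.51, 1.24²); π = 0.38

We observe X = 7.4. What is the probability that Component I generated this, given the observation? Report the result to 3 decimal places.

0.035

Posterior ∝ prior × likelihood, so P(k | x) ∝ π_k f_k(x); normalise over all components.
Component likelihoods at x = 7.4:
  f_I = (1/(1.42·√(2π)))·exp(−(7.4−3.81)²/(2·1.42²)) = 0.280945·exp(-3.19582) = 0.0114999
  f_II = (1/(1.05·√(2π)))·exp(−(7.4−4.61)²/(2·1.05²)) = 0.379945·exp(-3.53020) = 0.011132
  f_III = (1/(1.24·√(2π)))·exp(−(7.4−8.51)²/(2·1.24²)) = 0.321728·exp(-0.40066) = 0.215519
Unnormalised posteriors:
  π_I·f_I = 0.27 × 0.0114999 = 0.00310498
  π_II·f_II = 0.35 × 0.011132 = 0.00389619
  π_III·f_III = 0.38 × 0.215519 = 0.0818972
Sum: 0.00310498 + 0.00389619 + 0.0818972 = 0.0888983
P(Component I | the observation) = 0.00310498 / 0.0888983 ≈ 0.035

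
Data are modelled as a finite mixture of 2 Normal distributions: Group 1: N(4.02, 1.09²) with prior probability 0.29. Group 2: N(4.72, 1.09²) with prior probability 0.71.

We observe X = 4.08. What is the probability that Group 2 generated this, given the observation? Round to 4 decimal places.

0.6736

P(component k | x) = P(Z=k)·f_k(x) / marginal(x), where marginal(x) = Σ_j P(Z=j)·f_j(x).
Component likelihoods at x = 4.08:
  L_1 = 0.365448
  L_2 = 0.30805
Unnormalised posteriors:
  P(Z=1)·L_1 = 0.29 × 0.365448 = 0.10598
  P(Z=2)·L_2 = 0.71 × 0.30805 = 0.218716
Denominator: 0.10598 + 0.218716 = 0.324696
Responsibility of Group 2: 0.218716 / 0.324696 ≈ 0.6736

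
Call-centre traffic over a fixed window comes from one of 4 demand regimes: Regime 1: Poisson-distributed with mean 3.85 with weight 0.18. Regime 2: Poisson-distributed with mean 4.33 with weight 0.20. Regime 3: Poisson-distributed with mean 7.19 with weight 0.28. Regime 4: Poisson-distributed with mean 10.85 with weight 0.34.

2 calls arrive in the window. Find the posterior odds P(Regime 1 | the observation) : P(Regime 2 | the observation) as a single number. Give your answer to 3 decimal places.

Since P(k|x) ∝ π_k f_k(x), the posterior odds are π_i f_i(x) / (π_j f_j(x)).
Poisson probabilities:
  L_1 = e^(−3.85)·3.85^2/2! = 0.157709
  L_2 = e^(−4.33)·4.33^2/2! = 0.123439
  L_3 = e^(−7.19)·7.19^2/2! = 0.0194917
  L_4 = e^(−10.85)·10.85^2/2! = 0.00114218
Posterior odds = (π_1·L_1) / (π_2·L_2) = (0.18·0.157709) / (0.20·0.123439) = 0.0283877 / 0.0246877 ≈ 1.150

1.150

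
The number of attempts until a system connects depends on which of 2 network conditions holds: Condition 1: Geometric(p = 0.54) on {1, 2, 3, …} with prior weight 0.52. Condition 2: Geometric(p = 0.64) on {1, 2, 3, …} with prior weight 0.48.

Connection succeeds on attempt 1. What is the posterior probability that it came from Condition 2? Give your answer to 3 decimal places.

0.522

Apply Bayes' rule: the posterior for each component is proportional to its prior times its likelihood at x.
Evaluate each component's likelihood at the observed value:
  f_1 = 0.54
  f_2 = 0.64
Unnormalised posteriors:
  w_1·f_1 = 0.52 × 0.54 = 0.2808
  w_2·f_2 = 0.48 × 0.64 = 0.3072
Evidence: 0.2808 + 0.3072 = 0.588
P(Condition 2 | data) ≈ 0.522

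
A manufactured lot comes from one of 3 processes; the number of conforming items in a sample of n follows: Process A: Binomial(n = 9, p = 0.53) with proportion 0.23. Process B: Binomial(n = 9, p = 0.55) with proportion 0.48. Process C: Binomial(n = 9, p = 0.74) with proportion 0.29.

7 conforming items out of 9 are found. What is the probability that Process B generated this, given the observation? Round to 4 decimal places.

0.3319

Posterior ∝ prior × likelihood, so P(k | x) ∝ w_k f_k(x); normalise over all components.
Evaluate each component's likelihood at the observed value:
  L_A = C(9,7)·0.53^7·0.47^2 = 36·0.0117471·0.2209 = 0.0934177
  L_B = C(9,7)·0.55^7·0.45^2 = 36·0.0152244·0.2025 = 0.110986
  L_C = C(9,7)·0.74^7·0.26^2 = 36·0.121513·0.0676 = 0.295714
Weight by the priors:
  w_A·L_A = 0.23 × 0.0934177 = 0.0214861
  w_B·L_B = 0.48 × 0.110986 = 0.0532731
  w_C·L_C = 0.29 × 0.295714 = 0.0857569
Evidence: 0.0214861 + 0.0532731 + 0.0857569 = 0.160516
P(Process B | x) ≈ 0.3319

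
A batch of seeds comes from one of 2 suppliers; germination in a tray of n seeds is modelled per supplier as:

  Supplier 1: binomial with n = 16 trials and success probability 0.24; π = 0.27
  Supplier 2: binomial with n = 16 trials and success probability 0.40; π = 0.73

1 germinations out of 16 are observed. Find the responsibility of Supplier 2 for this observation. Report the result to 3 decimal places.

Apply Bayes' rule: the posterior for each component is proportional to its prior times its likelihood at x.
Component likelihoods at x = 1 germinations out of 16:
  p_1 = C(16,1)·0.24^1·0.76^15 = 16·0.24·0.0163006 = 0.0625943
  p_2 = C(16,1)·0.40^1·0.60^15 = 16·0.4·0.000470185 = 0.00300918
Multiply by the mixture weights:
  π_1·p_1 = 0.27 × 0.0625943 = 0.0169005
  π_2·p_2 = 0.73 × 0.00300918 = 0.0021967
Denominator: 0.0169005 + 0.0021967 = 0.0190972
P(Supplier 2 | the observation) ≈ 0.115

0.115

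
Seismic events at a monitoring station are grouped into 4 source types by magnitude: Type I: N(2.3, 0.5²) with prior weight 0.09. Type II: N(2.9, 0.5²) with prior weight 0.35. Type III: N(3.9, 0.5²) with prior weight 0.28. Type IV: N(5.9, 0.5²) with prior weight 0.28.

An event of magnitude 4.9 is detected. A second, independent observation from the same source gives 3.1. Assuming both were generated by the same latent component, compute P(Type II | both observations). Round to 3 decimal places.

0.010

Apply Bayes' rule: the posterior for each component is proportional to its prior times its likelihood at x.
Since both observations come from the same component, the likelihood for component k is f_k(x₁)·f_k(x₂).
  p_I = [1.07221e-06] × [0.221842] = 2.3786e-07
  p_II = [0.00026766] × [0.73654] = 0.000197143
  p_III = [0.107982] × [0.221842] = 0.0239549
  p_IV = [0.107982] × [1.23652e-07] = 1.33522e-08
Weight by the priors:
  P(Z=I)·p_I = 0.09 × 2.3786e-07 = 2.14074e-08
  P(Z=II)·p_II = 0.35 × 0.000197143 = 6.89999e-05
  P(Z=III)·p_III = 0.28 × 0.0239549 = 0.00670737
  P(Z=IV)·p_IV = 0.28 × 1.33522e-08 = 3.73862e-09
Evidence: 2.14074e-08 + 6.89999e-05 + 0.00670737 + 3.73862e-09 = 0.00677639
P(Type II | x₁,x₂) ≈ 0.010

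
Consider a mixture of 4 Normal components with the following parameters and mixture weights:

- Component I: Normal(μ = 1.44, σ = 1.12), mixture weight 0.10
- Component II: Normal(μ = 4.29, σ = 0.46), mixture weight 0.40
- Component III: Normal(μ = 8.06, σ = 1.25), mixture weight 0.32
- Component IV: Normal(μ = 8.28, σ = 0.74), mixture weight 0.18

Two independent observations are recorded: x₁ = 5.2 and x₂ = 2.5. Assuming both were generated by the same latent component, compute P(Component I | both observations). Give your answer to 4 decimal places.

The responsibility of component k is P(Z=k) f_k(x) divided by Σ_j P(Z=j) f_j(x).
Since both observations come from the same component, the likelihood for component k is f_k(x₁)·f_k(x₂).
  p_I = [(1/(1.12·√(2π)))·exp(−(5.2−1.44)²/(2·1.12²)) = 0.356198·exp(-5.63520) = 0.00127161] × [0.227608] = 0.000289429
  p_II = [(1/(0.46·√(2π)))·exp(−(5.2−4.29)²/(2·0.46²)) = 0.867266·exp(-1.95676) = 0.122558] × [0.00044674] = 5.47517e-05
  p_III = [(1/(1.25·√(2π)))·exp(−(5.2−8.06)²/(2·1.25²)) = 0.319154·exp(-2.61747) = 0.0232941] × [1.61364e-05] = 3.75883e-07
  p_IV = [(1/(0.74·√(2π)))·exp(−(5.2−8.28)²/(2·0.74²)) = 0.539111·exp(-8.66180) = 9.33056e-05] × [3.04644e-14] = 2.8425e-18
Unnormalised posteriors:
  P(Z=I)·p_I = 0.10 × 0.000289429 = 2.89429e-05
  P(Z=II)·p_II = 0.40 × 5.47517e-05 = 2.19007e-05
  P(Z=III)·p_III = 0.32 × 3.75883e-07 = 1.20283e-07
  P(Z=IV)·p_IV = 0.18 × 2.8425e-18 = 5.11651e-19
Denominator: 2.89429e-05 + 2.19007e-05 + 1.20283e-07 + 5.11651e-19 = 5.09638e-05
Responsibility of Component I: 2.89429e-05 / 5.09638e-05 ≈ 0.5679

0.5679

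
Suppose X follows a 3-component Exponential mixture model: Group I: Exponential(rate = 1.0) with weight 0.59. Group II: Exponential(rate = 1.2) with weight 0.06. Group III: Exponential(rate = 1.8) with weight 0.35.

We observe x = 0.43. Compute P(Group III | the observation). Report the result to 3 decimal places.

Posterior ∝ prior × likelihood, so P(k | x) ∝ π_k f_k(x); normalise over all components.
Exponential densities:
  p_I = 1.0·e^(−1.0·0.43) = 1.0·e^(−0.4300) = 0.650509
  p_II = 1.2·e^(−1.2·0.43) = 1.2·e^(−0.5160) = 0.716284
  p_III = 1.8·e^(−1.8·0.43) = 1.8·e^(−0.7740) = 0.830096
Prior × likelihood for each component:
  π_I·p_I = 0.59 × 0.650509 = 0.3838
  π_II·p_II = 0.06 × 0.716284 = 0.042977
  π_III·p_III = 0.35 × 0.830096 = 0.290534
Denominator: 0.3838 + 0.042977 + 0.290534 = 0.717311
P(Group III | the observation) ≈ 0.405

0.405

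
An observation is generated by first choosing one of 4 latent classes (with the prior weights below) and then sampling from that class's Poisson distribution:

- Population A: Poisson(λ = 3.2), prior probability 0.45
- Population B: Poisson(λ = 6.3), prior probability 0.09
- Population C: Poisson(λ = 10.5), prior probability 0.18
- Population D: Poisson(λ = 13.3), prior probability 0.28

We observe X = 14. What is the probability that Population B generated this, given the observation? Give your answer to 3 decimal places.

0.007

Apply Bayes' rule: the posterior for each component is proportional to its prior times its likelihood at x.
Component likelihoods at x = 14:
  L_A = e^(−3.2)·3.2^14/14! = 5.52013e-06
  L_B = e^(−6.3)·6.3^14/14! = 0.00326817
  L_C = e^(−10.5)·10.5^14/14! = 0.0625388
  L_D = e^(−13.3)·13.3^14/14! = 0.104087
Prior × likelihood for each component:
  P(Z=A)·L_A = 0.45 × 5.52013e-06 = 2.48406e-06
  P(Z=B)·L_B = 0.09 × 0.00326817 = 0.000294135
  P(Z=C)·L_C = 0.18 × 0.0625388 = 0.011257
  P(Z=D)·L_D = 0.28 × 0.104087 = 0.0291445
Evidence: 2.48406e-06 + 0.000294135 + 0.011257 + 0.0291445 = 0.0406981
P(Population B | the observation) ≈ 0.007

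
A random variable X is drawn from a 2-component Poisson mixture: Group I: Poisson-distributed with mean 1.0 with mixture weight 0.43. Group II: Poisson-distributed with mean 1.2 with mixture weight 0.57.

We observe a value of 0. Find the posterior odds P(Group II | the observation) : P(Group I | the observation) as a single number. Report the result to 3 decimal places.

1.085

The posterior odds equal the prior odds times the likelihood ratio: (P(Z=i)/P(Z=j))·(f_i(x)/f_j(x)).
Component likelihoods at x = 0:
  L_I = 0.367879
  L_II = 0.301194
Odds = (0.57/0.43) × (0.301194/0.367879) = 1.32558 × 0.818731 ≈ 1.085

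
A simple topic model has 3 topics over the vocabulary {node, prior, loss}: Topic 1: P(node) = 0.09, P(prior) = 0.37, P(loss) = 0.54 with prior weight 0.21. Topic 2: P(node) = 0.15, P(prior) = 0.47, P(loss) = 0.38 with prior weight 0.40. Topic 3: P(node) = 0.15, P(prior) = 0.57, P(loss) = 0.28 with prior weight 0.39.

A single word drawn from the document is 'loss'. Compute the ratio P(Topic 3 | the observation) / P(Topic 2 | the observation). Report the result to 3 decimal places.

0.718

Since P(k|x) ∝ P(Z=k) f_k(x), the posterior odds are P(Z=i) f_i(x) / (P(Z=j) f_j(x)).
Categorical probabilities:
  p_1 = P(loss | comp) = 0.54
  p_2 = P(loss | comp) = 0.38
  p_3 = P(loss | comp) = 0.28
Odds = (0.39/0.40) × (0.28/0.38) = 0.975 × 0.736842 ≈ 0.718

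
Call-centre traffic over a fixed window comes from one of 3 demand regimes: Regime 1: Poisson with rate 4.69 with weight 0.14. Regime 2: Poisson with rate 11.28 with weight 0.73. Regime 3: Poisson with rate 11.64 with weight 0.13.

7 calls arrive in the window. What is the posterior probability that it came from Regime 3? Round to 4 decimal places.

0.1064

P(component k | x) = π_k·f_k(x) / marginal(x), where marginal(x) = Σ_j π_j·f_j(x).
Evaluate each component's likelihood at the observed value:
  f_1 = e^(−4.69)·4.69^7/7! = 0.0909784
  f_2 = e^(−11.28)·11.28^7/7! = 0.0581958
  f_3 = e^(−11.64)·11.64^7/7! = 0.0505886
Weight by the priors:
  π_1·f_1 = 0.14 × 0.0909784 = 0.012737
  π_2·f_2 = 0.73 × 0.0581958 = 0.0424829
  π_3·f_3 = 0.13 × 0.0505886 = 0.00657652
Evidence: 0.012737 + 0.0424829 + 0.00657652 = 0.0617964
So the posterior for Regime 3 is 0.00657652 / 0.0617964 ≈ 0.1064.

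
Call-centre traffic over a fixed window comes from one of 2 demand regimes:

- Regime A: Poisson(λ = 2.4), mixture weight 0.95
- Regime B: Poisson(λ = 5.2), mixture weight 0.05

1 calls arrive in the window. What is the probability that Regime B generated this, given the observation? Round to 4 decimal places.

By Bayes' theorem, P(k | x) = w_k f_k(x) / Σ_j w_j f_j(x).
Evaluate each component's likelihood at the observed value:
  f_A = 0.217723
  f_B = 0.0286861
Unnormalised posteriors:
  w_A·f_A = 0.95 × 0.217723 = 0.206837
  w_B·f_B = 0.05 × 0.0286861 = 0.00143431
Normaliser: 0.206837 + 0.00143431 = 0.208271
So the posterior for Regime B is 0.00143431 / 0.208271 ≈ 0.0069.

0.0069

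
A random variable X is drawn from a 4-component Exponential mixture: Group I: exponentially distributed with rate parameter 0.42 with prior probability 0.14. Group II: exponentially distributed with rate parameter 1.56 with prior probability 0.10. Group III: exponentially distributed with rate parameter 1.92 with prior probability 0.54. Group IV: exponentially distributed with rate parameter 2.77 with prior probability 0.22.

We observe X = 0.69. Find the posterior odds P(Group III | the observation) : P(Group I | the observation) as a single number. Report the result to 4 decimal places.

Since P(k|x) ∝ π_k f_k(x), the posterior odds are π_i f_i(x) / (π_j f_j(x)).
Evaluate each component's likelihood at the observed value:
  p_I = 0.42·e^(−0.42·0.69) = 0.42·e^(−0.2898) = 0.314334
  p_II = 1.56·e^(−1.56·0.69) = 1.56·e^(−1.0764) = 0.53168
  p_III = 1.92·e^(−1.92·0.69) = 1.92·e^(−1.3248) = 0.510444
  p_IV = 2.77·e^(−2.77·0.69) = 2.77·e^(−1.9113) = 0.40965
Odds = (0.54/0.14) × (0.510444/0.314334) = 3.85714 × 1.62389 ≈ 6.2636

6.2636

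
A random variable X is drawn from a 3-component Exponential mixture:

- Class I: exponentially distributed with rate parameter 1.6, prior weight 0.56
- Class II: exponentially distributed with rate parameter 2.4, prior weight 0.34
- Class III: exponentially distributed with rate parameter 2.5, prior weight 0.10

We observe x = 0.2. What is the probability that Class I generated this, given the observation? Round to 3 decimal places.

0.498

The responsibility of component k is π_k f_k(x) divided by Σ_j π_j f_j(x).
Evaluate each component's likelihood at the observed value:
  L_I = 1.6·e^(−1.6·0.2) = 1.6·e^(−0.3200) = 1.16184
  L_II = 2.4·e^(−2.4·0.2) = 2.4·e^(−0.4800) = 1.48508
  L_III = 2.5·e^(−2.5·0.2) = 2.5·e^(−0.5000) = 1.51633
Prior × likelihood for each component:
  π_I·L_I = 0.56 × 1.16184 = 0.65063
  π_II·L_II = 0.34 × 1.48508 = 0.504927
  π_III·L_III = 0.10 × 1.51633 = 0.151633
Marginal: 0.65063 + 0.504927 + 0.151633 = 1.30719
Responsibility of Class I: 0.65063 / 1.30719 ≈ 0.498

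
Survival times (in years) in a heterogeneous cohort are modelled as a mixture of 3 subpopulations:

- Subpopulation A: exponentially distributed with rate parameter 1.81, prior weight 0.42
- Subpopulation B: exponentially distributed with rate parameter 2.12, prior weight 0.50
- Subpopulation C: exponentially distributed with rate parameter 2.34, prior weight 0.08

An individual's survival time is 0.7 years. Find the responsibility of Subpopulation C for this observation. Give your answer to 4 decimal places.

0.0741

By Bayes' theorem, P(k | x) = π_k f_k(x) / Σ_j π_j f_j(x).
Exponential densities:
  p_A = 0.509832
  p_B = 0.480665
  p_C = 0.454822
Unnormalised posteriors:
  π_A·p_A = 0.42 × 0.509832 = 0.21413
  π_B·p_B = 0.50 × 0.480665 = 0.240333
  π_C·p_C = 0.08 × 0.454822 = 0.0363858
Denominator: 0.21413 + 0.240333 + 0.0363858 = 0.490848
P(Subpopulation C | the observation) = 0.0363858 / 0.490848 ≈ 0.0741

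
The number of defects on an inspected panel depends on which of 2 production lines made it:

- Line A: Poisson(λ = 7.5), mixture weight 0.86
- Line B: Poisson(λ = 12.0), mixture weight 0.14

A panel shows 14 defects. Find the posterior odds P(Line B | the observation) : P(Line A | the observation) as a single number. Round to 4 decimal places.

1.3031

Since P(k|x) ∝ w_k f_k(x), the posterior odds are w_i f_i(x) / (w_j f_j(x)).
Evaluate each component's likelihood at the observed value:
  f_A = 0.0113042
  f_B = 0.0904889
Odds = (0.14/0.86) × (0.0904889/0.0113042) = 0.162791 × 8.00488 ≈ 1.3031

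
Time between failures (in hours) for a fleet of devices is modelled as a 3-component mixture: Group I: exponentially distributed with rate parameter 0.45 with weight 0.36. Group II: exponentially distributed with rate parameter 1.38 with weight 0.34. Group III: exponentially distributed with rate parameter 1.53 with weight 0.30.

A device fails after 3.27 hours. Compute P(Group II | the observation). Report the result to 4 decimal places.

0.1133

Apply Bayes' rule: the posterior for each component is proportional to its prior times its likelihood at x.
Evaluate each component's likelihood at the observed value:
  L_I = 0.45·e^(−0.45·3.27) = 0.45·e^(−1.4715) = 0.103311
  L_II = 1.38·e^(−1.38·3.27) = 1.38·e^(−4.5126) = 0.0151385
  L_III = 1.53·e^(−1.53·3.27) = 1.53·e^(−5.0031) = 0.0102772
Multiply by the mixture weights:
  π_I·L_I = 0.36 × 0.103311 = 0.0371921
  π_II·L_II = 0.34 × 0.0151385 = 0.00514708
  π_III·L_III = 0.30 × 0.0102772 = 0.00308315
Evidence: 0.0371921 + 0.00514708 + 0.00308315 = 0.0454223
P(Group II | x) = 0.00514708 / 0.0454223 ≈ 0.1133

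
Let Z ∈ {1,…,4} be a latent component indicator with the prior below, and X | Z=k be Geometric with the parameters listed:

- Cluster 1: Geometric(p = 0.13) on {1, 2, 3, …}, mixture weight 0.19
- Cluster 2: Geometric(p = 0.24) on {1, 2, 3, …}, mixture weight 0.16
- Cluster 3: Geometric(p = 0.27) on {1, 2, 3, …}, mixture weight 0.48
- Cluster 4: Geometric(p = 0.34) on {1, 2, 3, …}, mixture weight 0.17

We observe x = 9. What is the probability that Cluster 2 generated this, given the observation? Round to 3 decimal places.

Apply Bayes' rule: the posterior for each component is proportional to its prior times its likelihood at x.
Geometric probabilities:
  f_1 = 0.13·(1−0.13)^8 = 0.13·0.328212 = 0.0426675
  f_2 = 0.24·(1−0.24)^8 = 0.24·0.111303 = 0.0267128
  f_3 = 0.27·(1−0.27)^8 = 0.27·0.080646 = 0.0217744
  f_4 = 0.34·(1−0.34)^8 = 0.34·0.0360041 = 0.0122414
Prior × likelihood for each component:
  w_1·f_1 = 0.19 × 0.0426675 = 0.00810683
  w_2·f_2 = 0.16 × 0.0267128 = 0.00427405
  w_3·f_3 = 0.48 × 0.0217744 = 0.0104517
  w_4·f_4 = 0.17 × 0.0122414 = 0.00208103
Evidence: 0.00810683 + 0.00427405 + 0.0104517 + 0.00208103 = 0.0249136
P(Cluster 2 | x) = 0.00427405 / 0.0249136 ≈ 0.172

0.172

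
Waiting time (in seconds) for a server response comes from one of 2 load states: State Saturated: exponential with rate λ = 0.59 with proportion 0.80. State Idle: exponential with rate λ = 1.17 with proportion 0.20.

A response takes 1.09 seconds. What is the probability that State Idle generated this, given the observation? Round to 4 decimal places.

0.2085

The responsibility of component k is π_k f_k(x) divided by Σ_j π_j f_j(x).
Component likelihoods at x = 1.09 seconds:
  p_Saturated = 0.31014
  p_Idle = 0.326836
Weight by the priors:
  π_Saturated·p_Saturated = 0.80 × 0.31014 = 0.248112
  π_Idle·p_Idle = 0.20 × 0.326836 = 0.0653672
Denominator: 0.248112 + 0.0653672 = 0.313479
P(State Idle | the observation) = 0.0653672 / 0.313479 ≈ 0.2085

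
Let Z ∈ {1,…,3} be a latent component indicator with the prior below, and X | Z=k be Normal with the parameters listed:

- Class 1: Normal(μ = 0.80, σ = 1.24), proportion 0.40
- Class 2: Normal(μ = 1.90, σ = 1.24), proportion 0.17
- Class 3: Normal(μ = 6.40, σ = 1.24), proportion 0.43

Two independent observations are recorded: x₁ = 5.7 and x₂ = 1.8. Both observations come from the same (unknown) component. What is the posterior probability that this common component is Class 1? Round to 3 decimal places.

0.058

The responsibility of component k is P(Z=k) f_k(x) divided by Σ_j P(Z=j) f_j(x).
Since both observations come from the same component, the likelihood for component k is f_k(x₁)·f_k(x₂).
  f_1 = [0.000130822] × [0.232415] = 3.0405e-05
  f_2 = [0.00293902] × [0.320683] = 0.000942494
  f_3 = [0.274339] × [0.0003305] = 9.06692e-05
Weight by the priors:
  P(Z=1)·f_1 = 0.40 × 3.0405e-05 = 1.2162e-05
  P(Z=2)·f_2 = 0.17 × 0.000942494 = 0.000160224
  P(Z=3)·f_3 = 0.43 × 9.06692e-05 = 3.89878e-05
Normaliser: 1.2162e-05 + 0.000160224 + 3.89878e-05 = 0.000211374
So the posterior for Class 1 is 1.2162e-05 / 0.000211374 ≈ 0.058.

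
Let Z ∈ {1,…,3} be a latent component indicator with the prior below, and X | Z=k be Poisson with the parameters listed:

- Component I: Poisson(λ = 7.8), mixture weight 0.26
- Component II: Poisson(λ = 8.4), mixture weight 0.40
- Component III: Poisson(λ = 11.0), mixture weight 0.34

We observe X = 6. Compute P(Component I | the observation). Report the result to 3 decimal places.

0.365

By Bayes' theorem, P(k | x) = π_k f_k(x) / Σ_j π_j f_j(x).
Poisson probabilities:
  f_I = 0.128156
  f_II = 0.109716
  f_III = 0.0410946
Weight by the priors:
  π_I·f_I = 0.26 × 0.128156 = 0.0333205
  π_II·f_II = 0.40 × 0.109716 = 0.0438864
  π_III·f_III = 0.34 × 0.0410946 = 0.0139721
Sum: 0.0333205 + 0.0438864 + 0.0139721 = 0.091179
Responsibility of Component I: 0.0333205 / 0.091179 ≈ 0.365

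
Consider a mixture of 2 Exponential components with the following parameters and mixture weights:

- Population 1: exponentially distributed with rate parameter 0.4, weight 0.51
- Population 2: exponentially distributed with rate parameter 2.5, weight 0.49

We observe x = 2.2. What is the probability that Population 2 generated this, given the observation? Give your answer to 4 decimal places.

0.0559

Apply Bayes' rule: the posterior for each component is proportional to its prior times its likelihood at x.
Evaluate each component's likelihood at the observed value:
  f_1 = 0.165913
  f_2 = 0.0102169
Multiply by the mixture weights:
  π_1·f_1 = 0.51 × 0.165913 = 0.0846157
  π_2·f_2 = 0.49 × 0.0102169 = 0.0050063
Evidence: 0.0846157 + 0.0050063 = 0.089622
P(Population 2 | 2.2) = 0.0050063 / 0.089622 ≈ 0.0559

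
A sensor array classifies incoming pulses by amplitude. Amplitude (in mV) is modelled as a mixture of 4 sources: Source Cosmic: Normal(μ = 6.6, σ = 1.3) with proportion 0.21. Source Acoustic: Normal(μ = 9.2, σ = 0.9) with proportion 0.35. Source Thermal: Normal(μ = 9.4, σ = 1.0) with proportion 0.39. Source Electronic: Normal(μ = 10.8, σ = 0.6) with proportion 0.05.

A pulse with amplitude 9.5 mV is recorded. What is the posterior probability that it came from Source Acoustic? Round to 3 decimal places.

By Bayes' theorem, P(k | x) = π_k f_k(x) / Σ_j π_j f_j(x).
Component likelihoods at x = 9.5 mV:
  L_Cosmic = (1/(1.3·√(2π)))·exp(−(9.5−6.6)²/(2·1.3²)) = 0.306879·exp(-2.48817) = 0.02549
  L_Acoustic = (1/(0.9·√(2π)))·exp(−(9.5−9.2)²/(2·0.9²)) = 0.443269·exp(-0.05556) = 0.419315
  L_Thermal = (1/(1.0·√(2π)))·exp(−(9.5−9.4)²/(2·1.0²)) = 0.398942·exp(-0.00500) = 0.396953
  L_Electronic = (1/(0.6·√(2π)))·exp(−(9.5−10.8)²/(2·0.6²)) = 0.664904·exp(-2.34722) = 0.0635877
Prior × likelihood for each component:
  π_Cosmic·L_Cosmic = 0.21 × 0.02549 = 0.0053529
  π_Acoustic·L_Acoustic = 0.35 × 0.419315 = 0.14676
  π_Thermal·L_Thermal = 0.39 × 0.396953 = 0.154811
  π_Electronic·L_Electronic = 0.05 × 0.0635877 = 0.00317939
Marginal: 0.0053529 + 0.14676 + 0.154811 + 0.00317939 = 0.310104
P(Source Acoustic | the observation) = 0.14676 / 0.310104 ≈ 0.473

0.473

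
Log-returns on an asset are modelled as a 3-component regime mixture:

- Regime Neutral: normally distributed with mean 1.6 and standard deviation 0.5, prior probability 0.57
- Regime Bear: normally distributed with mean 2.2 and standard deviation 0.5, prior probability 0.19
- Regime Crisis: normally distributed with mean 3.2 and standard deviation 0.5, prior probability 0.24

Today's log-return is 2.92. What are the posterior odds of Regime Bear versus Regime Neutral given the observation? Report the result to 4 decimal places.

3.8551

The posterior odds equal the prior odds times the likelihood ratio: (π_i/π_j)·(f_i(x)/f_j(x)).
Normal densities:
  f_Neutral = 0.0244631
  f_Bear = 0.28292
  f_Crisis = 0.682092
Odds = (0.19/0.57) × (0.28292/0.0244631) = 0.333333 × 11.5652 ≈ 3.8551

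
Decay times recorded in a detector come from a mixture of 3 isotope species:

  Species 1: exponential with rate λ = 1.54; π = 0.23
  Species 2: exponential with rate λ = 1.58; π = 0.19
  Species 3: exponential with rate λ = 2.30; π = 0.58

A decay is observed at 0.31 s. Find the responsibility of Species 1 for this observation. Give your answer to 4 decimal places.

0.2078

Apply Bayes' rule: the posterior for each component is proportional to its prior times its likelihood at x.
Component likelihoods at x = 0.31 s:
  f_1 = 1.54·e^(−1.54·0.31) = 1.54·e^(−0.4774) = 0.955407
  f_2 = 1.58·e^(−1.58·0.31) = 1.58·e^(−0.4898) = 0.968143
  f_3 = 2.30·e^(−2.30·0.31) = 2.30·e^(−0.7130) = 1.12739
Multiply by the mixture weights:
  π_1·f_1 = 0.23 × 0.955407 = 0.219744
  π_2·f_2 = 0.19 × 0.968143 = 0.183947
  π_3·f_3 = 0.58 × 1.12739 = 0.653889
Marginal: 0.219744 + 0.183947 + 0.653889 = 1.05758
P(Species 1 | the observation) = 0.219744 / 1.05758 ≈ 0.2078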